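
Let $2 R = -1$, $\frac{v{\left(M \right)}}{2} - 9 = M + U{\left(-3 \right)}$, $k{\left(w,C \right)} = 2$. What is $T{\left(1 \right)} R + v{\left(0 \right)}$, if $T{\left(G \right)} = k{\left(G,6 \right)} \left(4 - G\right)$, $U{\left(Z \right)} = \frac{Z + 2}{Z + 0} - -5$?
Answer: $\frac{77}{3} \approx 25.667$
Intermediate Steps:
$U{\left(Z \right)} = 5 + \frac{2 + Z}{Z}$ ($U{\left(Z \right)} = \frac{2 + Z}{Z} + 5 = 5 + \frac{2 + Z}{Z}$)
$T{\left(G \right)} = 8 - 2 G$ ($T{\left(G \right)} = 2 \left(4 - G\right) = 8 - 2 G$)
$v{\left(M \right)} = \frac{86}{3} + 2 M$ ($v{\left(M \right)} = 18 + 2 \left(M + \left(6 + \frac{2}{-3}\right)\right) = 18 + 2 \left(M + \left(6 + 2 \left(- \frac{1}{3}\right)\right)\right) = 18 + 2 \left(M + \left(6 - \frac{2}{3}\right)\right) = 18 + 2 \left(M + \frac{16}{3}\right) = 18 + 2 \left(\frac{16}{3} + M\right) = 18 + \left(\frac{32}{3} + 2 M\right) = \frac{86}{3} + 2 M$)
$R = - \frac{1}{2}$ ($R = \frac{1}{2} \left(-1\right) = - \frac{1}{2} \approx -0.5$)
$T{\left(1 \right)} R + v{\left(0 \right)} = \left(8 - 2\right) \left(- \frac{1}{2}\right) + \left(\frac{86}{3} + 2 \cdot 0\right) = \left(8 - 2\right) \left(- \frac{1}{2}\right) + \left(\frac{86}{3} + 0\right) = 6 \left(- \frac{1}{2}\right) + \frac{86}{3} = -3 + \frac{86}{3} = \frac{77}{3}$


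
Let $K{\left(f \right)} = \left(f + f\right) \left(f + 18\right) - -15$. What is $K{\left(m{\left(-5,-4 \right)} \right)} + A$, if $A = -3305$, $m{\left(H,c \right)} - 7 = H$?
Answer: $-3210$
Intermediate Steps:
$m{\left(H,c \right)} = 7 + H$
$K{\left(f \right)} = 15 + 2 f \left(18 + f\right)$ ($K{\left(f \right)} = 2 f \left(18 + f\right) + 15 = 15 + 2 f \left(18 + f\right)$)
$K{\left(m{\left(-5,-4 \right)} \right)} + A = \left(15 + 2 \left(7 - 5\right)^{2} + 36 \left(7 - 5\right)\right) - 3305 = \left(15 + 2 \cdot 2^{2} + 36 \cdot 2\right) - 3305 = \left(15 + 2 \cdot 4 + 72\right) - 3305 = \left(15 + 8 + 72\right) - 3305 = 95 - 3305 = -3210$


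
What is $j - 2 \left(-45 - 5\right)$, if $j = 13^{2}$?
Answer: $269$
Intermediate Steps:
$j = 169$
$j - 2 \left(-45 - 5\right) = 169 - 2 \left(-45 - 5\right) = 169 - -100 = 169 + 100 = 269$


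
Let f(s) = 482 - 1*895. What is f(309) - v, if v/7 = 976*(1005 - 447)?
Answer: -3812669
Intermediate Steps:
f(s) = -413 (f(s) = 482 - 895 = -413)
v = 3812256 (v = 7*(976*(1005 - 447)) = 7*(976*558) = 7*544608 = 3812256)
f(309) - v = -413 - 1*3812256 = -413 - 3812256 = -3812669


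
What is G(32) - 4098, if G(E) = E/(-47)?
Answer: -192638/47 ≈ -4098.7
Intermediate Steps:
G(E) = -E/47 (G(E) = E*(-1/47) = -E/47)
G(32) - 4098 = -1/47*32 - 4098 = -32/47 - 4098 = -192638/47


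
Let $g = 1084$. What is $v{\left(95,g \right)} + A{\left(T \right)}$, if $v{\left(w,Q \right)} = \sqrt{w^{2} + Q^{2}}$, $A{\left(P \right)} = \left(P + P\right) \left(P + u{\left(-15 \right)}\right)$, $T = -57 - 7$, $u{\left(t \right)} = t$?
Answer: $10112 + \sqrt{1184081} \approx 11200.0$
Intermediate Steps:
$T = -64$ ($T = -57 - 7 = -64$)
$A{\left(P \right)} = 2 P \left(-15 + P\right)$ ($A{\left(P \right)} = \left(P + P\right) \left(P - 15\right) = 2 P \left(-15 + P\right)$)
$v{\left(w,Q \right)} = \sqrt{Q^{2} + w^{2}}$
$v{\left(95,g \right)} + A{\left(T \right)} = \sqrt{1084^{2} + 95^{2}} + 2 \left(-64\right) \left(-15 - 64\right) = \sqrt{1175056 + 9025} + 2 \left(-64\right) \left(-79\right) = \sqrt{1184081} + 10112 = 10112 + \sqrt{1184081}$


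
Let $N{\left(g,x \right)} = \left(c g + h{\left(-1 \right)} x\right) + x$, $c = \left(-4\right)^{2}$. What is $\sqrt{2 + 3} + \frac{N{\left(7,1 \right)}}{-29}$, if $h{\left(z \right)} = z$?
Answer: $- \frac{112}{29} + \sqrt{5} \approx -1.626$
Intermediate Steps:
$c = 16$
$N{\left(g,x \right)} = 16 g$ ($N{\left(g,x \right)} = \left(16 g - x\right) + x = \left(- x + 16 g\right) + x = 16 g$)
$\sqrt{2 + 3} + \frac{N{\left(7,1 \right)}}{-29} = \sqrt{2 + 3} + \frac{16 \cdot 7}{-29} = \sqrt{5} + 112 \left(- \frac{1}{29}\right) = \sqrt{5} - \frac{112}{29} = - \frac{112}{29} + \sqrt{5}$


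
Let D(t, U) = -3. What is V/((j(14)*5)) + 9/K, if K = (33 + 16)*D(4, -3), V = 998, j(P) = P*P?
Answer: 67/70 ≈ 0.95714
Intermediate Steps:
j(P) = P**2
K = -147 (K = (33 + 16)*(-3) = 49*(-3) = -147)
V/((j(14)*5)) + 9/K = 998/((14**2*5)) + 9/(-147) = 998/((196*5)) + 9*(-1/147) = 998/980 - 3/49 = 998*(1/980) - 3/49 = 499/490 - 3/49 = 67/70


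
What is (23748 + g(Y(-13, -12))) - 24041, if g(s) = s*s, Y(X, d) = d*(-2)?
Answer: 283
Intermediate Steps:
Y(X, d) = -2*d
g(s) = s**2
(23748 + g(Y(-13, -12))) - 24041 = (23748 + (-2*(-12))**2) - 24041 = (23748 + 24**2) - 24041 = (23748 + 576) - 24041 = 24324 - 24041 = 283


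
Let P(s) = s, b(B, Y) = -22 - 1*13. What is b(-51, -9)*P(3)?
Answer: -105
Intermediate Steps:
b(B, Y) = -35 (b(B, Y) = -22 - 13 = -35)
b(-51, -9)*P(3) = -35*3 = -105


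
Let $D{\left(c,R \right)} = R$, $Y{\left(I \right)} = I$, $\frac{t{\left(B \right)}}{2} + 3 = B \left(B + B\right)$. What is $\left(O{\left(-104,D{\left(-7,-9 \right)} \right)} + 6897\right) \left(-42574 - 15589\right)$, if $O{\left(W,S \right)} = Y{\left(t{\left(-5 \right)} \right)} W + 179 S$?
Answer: $261151870$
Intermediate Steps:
$t{\left(B \right)} = -6 + 4 B^{2}$ ($t{\left(B \right)} = -6 + 2 B \left(B + B\right) = -6 + 2 B 2 B = -6 + 2 \cdot 2 B^{2} = -6 + 4 B^{2}$)
$O{\left(W,S \right)} = 94 W + 179 S$ ($O{\left(W,S \right)} = \left(-6 + 4 \left(-5\right)^{2}\right) W + 179 S = \left(-6 + 4 \cdot 25\right) W + 179 S = \left(-6 + 100\right) W + 179 S = 94 W + 179 S$)
$\left(O{\left(-104,D{\left(-7,-9 \right)} \right)} + 6897\right) \left(-42574 - 15589\right) = \left(\left(94 \left(-104\right) + 179 \left(-9\right)\right) + 6897\right) \left(-42574 - 15589\right) = \left(\left(-9776 - 1611\right) + 6897\right) \left(-58163\right) = \left(-11387 + 6897\right) \left(-58163\right) = \left(-4490\right) \left(-58163\right) = 261151870$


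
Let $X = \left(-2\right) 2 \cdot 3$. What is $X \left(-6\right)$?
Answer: $72$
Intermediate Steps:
$X = -12$ ($X = \left(-4\right) 3 = -12$)
$X \left(-6\right) = \left(-12\right) \left(-6\right) = 72$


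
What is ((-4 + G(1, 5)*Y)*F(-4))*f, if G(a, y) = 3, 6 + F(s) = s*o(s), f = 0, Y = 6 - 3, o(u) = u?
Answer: 0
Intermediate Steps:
Y = 3
F(s) = -6 + s² (F(s) = -6 + s*s = -6 + s²)
((-4 + G(1, 5)*Y)*F(-4))*f = ((-4 + 3*3)*(-6 + (-4)²))*0 = ((-4 + 9)*(-6 + 16))*0 = (5*10)*0 = 50*0 = 0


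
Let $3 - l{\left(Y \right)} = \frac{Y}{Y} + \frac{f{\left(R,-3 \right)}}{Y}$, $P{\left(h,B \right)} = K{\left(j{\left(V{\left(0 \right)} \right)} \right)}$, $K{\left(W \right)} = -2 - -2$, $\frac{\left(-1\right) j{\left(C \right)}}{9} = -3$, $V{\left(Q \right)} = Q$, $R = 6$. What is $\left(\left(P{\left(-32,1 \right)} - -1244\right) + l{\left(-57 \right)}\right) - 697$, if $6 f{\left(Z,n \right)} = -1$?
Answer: $\frac{187757}{342} \approx 549.0$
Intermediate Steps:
$f{\left(Z,n \right)} = - \frac{1}{6}$ ($f{\left(Z,n \right)} = \frac{1}{6} \left(-1\right) = - \frac{1}{6}$)
$j{\left(C \right)} = 27$ ($j{\left(C \right)} = \left(-9\right) \left(-3\right) = 27$)
$K{\left(W \right)} = 0$ ($K{\left(W \right)} = -2 + 2 = 0$)
$P{\left(h,B \right)} = 0$
$l{\left(Y \right)} = 2 + \frac{1}{6 Y}$ ($l{\left(Y \right)} = 3 - \left(\frac{Y}{Y} - \frac{1}{6 Y}\right) = 3 - \left(1 - \frac{1}{6 Y}\right) = 2 + \frac{1}{6 Y}$)
$\left(\left(P{\left(-32,1 \right)} - -1244\right) + l{\left(-57 \right)}\right) - 697 = \left(\left(0 - -1244\right) + \left(2 + \frac{1}{6 \left(-57\right)}\right)\right) - 697 = \left(\left(0 + 1244\right) + \left(2 + \frac{1}{6} \left(- \frac{1}{57}\right)\right)\right) - 697 = \left(1244 + \left(2 - \frac{1}{342}\right)\right) - 697 = \left(1244 + \frac{683}{342}\right) - 697 = \frac{426131}{342} - 697 = \frac{187757}{342}$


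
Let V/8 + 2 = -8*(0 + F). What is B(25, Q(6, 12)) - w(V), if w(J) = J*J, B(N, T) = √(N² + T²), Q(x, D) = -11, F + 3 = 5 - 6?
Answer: -57600 + √746 ≈ -57573.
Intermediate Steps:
F = -4 (F = -3 + (5 - 6) = -3 - 1 = -4)
V = 240 (V = -16 + 8*(-8*(0 - 4)) = -16 + 8*(-8*(-4)) = -16 + 8*32 = -16 + 256 = 240)
w(J) = J²
B(25, Q(6, 12)) - w(V) = √(25² + (-11)²) - 1*240² = √(625 + 121) - 1*57600 = √746 - 57600 = -57600 + √746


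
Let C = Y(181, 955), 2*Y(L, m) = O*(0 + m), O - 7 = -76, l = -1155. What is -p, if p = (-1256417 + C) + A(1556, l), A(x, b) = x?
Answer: 2575617/2 ≈ 1.2878e+6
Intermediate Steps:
O = -69 (O = 7 - 76 = -69)
Y(L, m) = -69*m/2 (Y(L, m) = (-69*(0 + m))/2 = (-69*m)/2 = -69*m/2)
C = -65895/2 (C = -69/2*955 = -65895/2 ≈ -32948.)
p = -2575617/2 (p = (-1256417 - 65895/2) + 1556 = -2578729/2 + 1556 = -2575617/2 ≈ -1.2878e+6)
-p = -1*(-2575617/2) = 2575617/2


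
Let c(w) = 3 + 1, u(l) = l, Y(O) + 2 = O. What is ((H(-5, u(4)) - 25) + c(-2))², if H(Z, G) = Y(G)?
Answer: 361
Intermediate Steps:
Y(O) = -2 + O
c(w) = 4
H(Z, G) = -2 + G
((H(-5, u(4)) - 25) + c(-2))² = (((-2 + 4) - 25) + 4)² = ((2 - 25) + 4)² = (-23 + 4)² = (-19)² = 361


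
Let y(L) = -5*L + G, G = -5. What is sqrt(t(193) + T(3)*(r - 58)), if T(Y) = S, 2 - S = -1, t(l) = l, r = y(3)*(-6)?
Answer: sqrt(379) ≈ 19.468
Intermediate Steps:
y(L) = -5 - 5*L (y(L) = -5*L - 5 = -5 - 5*L)
r = 120 (r = (-5 - 5*3)*(-6) = (-5 - 15)*(-6) = -20*(-6) = 120)
S = 3 (S = 2 - 1*(-1) = 2 + 1 = 3)
T(Y) = 3
sqrt(t(193) + T(3)*(r - 58)) = sqrt(193 + 3*(120 - 58)) = sqrt(193 + 3*62) = sqrt(193 + 186) = sqrt(379)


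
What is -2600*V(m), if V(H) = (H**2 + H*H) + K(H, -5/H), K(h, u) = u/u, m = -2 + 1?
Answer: -7800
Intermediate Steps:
m = -1
K(h, u) = 1
V(H) = 1 + 2*H**2 (V(H) = (H**2 + H*H) + 1 = (H**2 + H**2) + 1 = 2*H**2 + 1 = 1 + 2*H**2)
-2600*V(m) = -2600*(1 + 2*(-1)**2) = -2600*(1 + 2*1) = -2600*(1 + 2) = -2600*3 = -7800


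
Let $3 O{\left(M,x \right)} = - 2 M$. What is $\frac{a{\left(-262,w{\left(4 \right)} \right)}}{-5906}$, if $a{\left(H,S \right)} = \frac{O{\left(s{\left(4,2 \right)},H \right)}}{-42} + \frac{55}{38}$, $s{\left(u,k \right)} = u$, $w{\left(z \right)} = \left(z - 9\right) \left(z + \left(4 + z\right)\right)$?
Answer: $- \frac{3617}{14138964} \approx -0.00025582$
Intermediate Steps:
$w{\left(z \right)} = \left(-9 + z\right) \left(4 + 2 z\right)$
$O{\left(M,x \right)} = - \frac{2 M}{3}$ ($O{\left(M,x \right)} = \frac{\left(-2\right) M}{3} = - \frac{2 M}{3}$)
$a{\left(H,S \right)} = \frac{3617}{2394}$ ($a{\left(H,S \right)} = \frac{\left(- \frac{2}{3}\right) 4}{-42} + \frac{55}{38} = \left(- \frac{8}{3}\right) \left(- \frac{1}{42}\right) + 55 \cdot \frac{1}{38} = \frac{4}{63} + \frac{55}{38} = \frac{3617}{2394}$)
$\frac{a{\left(-262,w{\left(4 \right)} \right)}}{-5906} = \frac{3617}{2394 \left(-5906\right)} = \frac{3617}{2394} \left(- \frac{1}{5906}\right) = - \frac{3617}{14138964}$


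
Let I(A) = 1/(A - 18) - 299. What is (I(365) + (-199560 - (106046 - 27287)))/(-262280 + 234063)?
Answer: 96680445/9791299 ≈ 9.8741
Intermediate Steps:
I(A) = -299 + 1/(-18 + A) (I(A) = 1/(-18 + A) - 299 = -299 + 1/(-18 + A))
(I(365) + (-199560 - (106046 - 27287)))/(-262280 + 234063) = ((5383 - 299*365)/(-18 + 365) + (-199560 - (106046 - 27287)))/(-262280 + 234063) = ((5383 - 109135)/347 + (-199560 - 1*78759))/(-28217) = ((1/347)*(-103752) + (-199560 - 78759))*(-1/28217) = (-103752/347 - 278319)*(-1/28217) = -96680445/347*(-1/28217) = 96680445/9791299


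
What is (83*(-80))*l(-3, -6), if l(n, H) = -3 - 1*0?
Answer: 19920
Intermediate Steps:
l(n, H) = -3 (l(n, H) = -3 + 0 = -3)
(83*(-80))*l(-3, -6) = (83*(-80))*(-3) = -6640*(-3) = 19920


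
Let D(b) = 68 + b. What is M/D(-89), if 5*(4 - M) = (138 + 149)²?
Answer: 82349/105 ≈ 784.28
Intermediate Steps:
M = -82349/5 (M = 4 - (138 + 149)²/5 = 4 - ⅕*287² = 4 - ⅕*82369 = 4 - 82369/5 = -82349/5 ≈ -16470.)
M/D(-89) = -82349/(5*(68 - 89)) = -82349/5/(-21) = -82349/5*(-1/21) = 82349/105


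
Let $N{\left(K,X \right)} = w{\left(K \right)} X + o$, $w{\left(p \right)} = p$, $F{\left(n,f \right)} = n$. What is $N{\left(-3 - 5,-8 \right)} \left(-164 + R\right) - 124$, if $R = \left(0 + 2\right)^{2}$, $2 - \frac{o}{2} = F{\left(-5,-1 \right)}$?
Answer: $-12604$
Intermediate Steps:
$o = 14$ ($o = 4 - -10 = 4 + 10 = 14$)
$R = 4$ ($R = 2^{2} = 4$)
$N{\left(K,X \right)} = 14 + K X$ ($N{\left(K,X \right)} = K X + 14 = 14 + K X$)
$N{\left(-3 - 5,-8 \right)} \left(-164 + R\right) - 124 = \left(14 + \left(-3 - 5\right) \left(-8\right)\right) \left(-164 + 4\right) - 124 = \left(14 + \left(-3 - 5\right) \left(-8\right)\right) \left(-160\right) - 124 = \left(14 - -64\right) \left(-160\right) - 124 = \left(14 + 64\right) \left(-160\right) - 124 = 78 \left(-160\right) - 124 = -12480 - 124 = -12604$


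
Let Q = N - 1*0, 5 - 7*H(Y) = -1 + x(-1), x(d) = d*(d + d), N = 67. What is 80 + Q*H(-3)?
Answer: 828/7 ≈ 118.29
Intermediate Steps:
x(d) = 2*d² (x(d) = d*(2*d) = 2*d²)
H(Y) = 4/7 (H(Y) = 5/7 - (-1 + 2*(-1)²)/7 = 5/7 - (-1 + 2*1)/7 = 5/7 - (-1 + 2)/7 = 5/7 - ⅐*1 = 5/7 - ⅐ = 4/7)
Q = 67 (Q = 67 - 1*0 = 67 + 0 = 67)
80 + Q*H(-3) = 80 + 67*(4/7) = 80 + 268/7 = 828/7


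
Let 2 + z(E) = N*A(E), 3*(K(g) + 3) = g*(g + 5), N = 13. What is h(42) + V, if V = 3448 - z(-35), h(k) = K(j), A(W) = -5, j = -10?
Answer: 10586/3 ≈ 3528.7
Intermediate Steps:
K(g) = -3 + g*(5 + g)/3 (K(g) = -3 + (g*(g + 5))/3 = -3 + (g*(5 + g))/3 = -3 + g*(5 + g)/3)
h(k) = 41/3 (h(k) = -3 + (⅓)*(-10)² + (5/3)*(-10) = -3 + (⅓)*100 - 50/3 = -3 + 100/3 - 50/3 = 41/3)
z(E) = -67 (z(E) = -2 + 13*(-5) = -2 - 65 = -67)
V = 3515 (V = 3448 - 1*(-67) = 3448 + 67 = 3515)
h(42) + V = 41/3 + 3515 = 10586/3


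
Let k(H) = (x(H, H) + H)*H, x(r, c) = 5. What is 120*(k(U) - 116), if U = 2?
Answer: -12240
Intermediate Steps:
k(H) = H*(5 + H) (k(H) = (5 + H)*H = H*(5 + H))
120*(k(U) - 116) = 120*(2*(5 + 2) - 116) = 120*(2*7 - 116) = 120*(14 - 116) = 120*(-102) = -12240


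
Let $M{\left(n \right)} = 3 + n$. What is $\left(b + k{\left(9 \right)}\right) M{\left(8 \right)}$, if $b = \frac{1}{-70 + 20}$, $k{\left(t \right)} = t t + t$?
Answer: $\frac{49489}{50} \approx 989.78$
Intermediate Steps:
$k{\left(t \right)} = t + t^{2}$ ($k{\left(t \right)} = t^{2} + t = t + t^{2}$)
$b = - \frac{1}{50}$ ($b = \frac{1}{-50} = - \frac{1}{50} \approx -0.02$)
$\left(b + k{\left(9 \right)}\right) M{\left(8 \right)} = \left(- \frac{1}{50} + 9 \left(1 + 9\right)\right) \left(3 + 8\right) = \left(- \frac{1}{50} + 9 \cdot 10\right) 11 = \left(- \frac{1}{50} + 90\right) 11 = \frac{4499}{50} \cdot 11 = \frac{49489}{50}$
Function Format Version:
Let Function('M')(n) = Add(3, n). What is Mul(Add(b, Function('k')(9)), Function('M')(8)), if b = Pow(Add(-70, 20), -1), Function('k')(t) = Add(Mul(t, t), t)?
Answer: Rational(49489, 50) ≈ 989.78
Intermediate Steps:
Function('k')(t) = Add(t, Pow(t, 2)) (Function('k')(t) = Add(Pow(t, 2), t) = Add(t, Pow(t, 2)))
b = Rational(-1, 50) (b = Pow(-50, -1) = Rational(-1, 50) ≈ -0.020000)
Mul(Add(b, Function('k')(9)), Function('M')(8)) = Mul(Add(Rational(-1, 50), Mul(9, Add(1, 9))), Add(3, 8)) = Mul(Add(Rational(-1, 50), Mul(9, 10)), 11) = Mul(Add(Rational(-1, 50), 90), 11) = Mul(Rational(4499, 50), 11) = Rational(49489, 50)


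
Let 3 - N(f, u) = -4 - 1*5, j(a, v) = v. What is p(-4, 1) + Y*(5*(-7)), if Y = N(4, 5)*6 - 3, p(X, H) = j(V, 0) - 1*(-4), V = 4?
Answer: -2411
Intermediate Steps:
N(f, u) = 12 (N(f, u) = 3 - (-4 - 1*5) = 3 - (-4 - 5) = 3 - 1*(-9) = 3 + 9 = 12)
p(X, H) = 4 (p(X, H) = 0 - 1*(-4) = 0 + 4 = 4)
Y = 69 (Y = 12*6 - 3 = 72 - 3 = 69)
p(-4, 1) + Y*(5*(-7)) = 4 + 69*(5*(-7)) = 4 + 69*(-35) = 4 - 2415 = -2411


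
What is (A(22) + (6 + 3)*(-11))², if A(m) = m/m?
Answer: 9604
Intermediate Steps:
A(m) = 1
(A(22) + (6 + 3)*(-11))² = (1 + (6 + 3)*(-11))² = (1 + 9*(-11))² = (1 - 99)² = (-98)² = 9604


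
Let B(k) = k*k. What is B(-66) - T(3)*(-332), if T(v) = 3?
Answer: 5352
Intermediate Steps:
B(k) = k²
B(-66) - T(3)*(-332) = (-66)² - 3*(-332) = 4356 - 1*(-996) = 4356 + 996 = 5352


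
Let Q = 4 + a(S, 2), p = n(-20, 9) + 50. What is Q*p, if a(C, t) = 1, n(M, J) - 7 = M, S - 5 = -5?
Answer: 185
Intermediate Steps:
S = 0 (S = 5 - 5 = 0)
n(M, J) = 7 + M
p = 37 (p = (7 - 20) + 50 = -13 + 50 = 37)
Q = 5 (Q = 4 + 1 = 5)
Q*p = 5*37 = 185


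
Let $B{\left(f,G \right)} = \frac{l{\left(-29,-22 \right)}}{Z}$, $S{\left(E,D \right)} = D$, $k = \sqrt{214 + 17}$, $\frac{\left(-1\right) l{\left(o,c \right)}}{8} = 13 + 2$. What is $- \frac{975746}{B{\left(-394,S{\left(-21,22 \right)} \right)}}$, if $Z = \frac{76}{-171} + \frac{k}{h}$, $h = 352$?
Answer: $- \frac{487873}{135} + \frac{487873 \sqrt{231}}{21120} \approx -3262.8$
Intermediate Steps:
$l{\left(o,c \right)} = -120$ ($l{\left(o,c \right)} = - 8 \left(13 + 2\right) = \left(-8\right) 15 = -120$)
$k = \sqrt{231} \approx 15.199$
$Z = - \frac{4}{9} + \frac{\sqrt{231}}{352}$ ($Z = \frac{76}{-171} + \frac{\sqrt{231}}{352} = 76 \left(- \frac{1}{171}\right) + \sqrt{231} \cdot \frac{1}{352} = - \frac{4}{9} + \frac{\sqrt{231}}{352} \approx -0.40127$)
$B{\left(f,G \right)} = - \frac{120}{- \frac{4}{9} + \frac{\sqrt{231}}{352}}$
$- \frac{975746}{B{\left(-394,S{\left(-21,22 \right)} \right)}} = - \frac{975746}{\frac{48660480}{178523} + \frac{311040 \sqrt{231}}{178523}}$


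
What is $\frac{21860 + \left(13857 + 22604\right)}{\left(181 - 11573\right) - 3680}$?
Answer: $- \frac{58321}{15072} \approx -3.8695$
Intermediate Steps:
$\frac{21860 + \left(13857 + 22604\right)}{\left(181 - 11573\right) - 3680} = \frac{21860 + 36461}{-11392 - 3680} = \frac{58321}{-15072} = 58321 \left(- \frac{1}{15072}\right) = - \frac{58321}{15072}$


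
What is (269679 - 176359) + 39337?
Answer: 132657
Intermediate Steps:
(269679 - 176359) + 39337 = 93320 + 39337 = 132657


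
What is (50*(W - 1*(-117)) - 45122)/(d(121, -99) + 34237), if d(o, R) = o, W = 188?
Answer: -14936/17179 ≈ -0.86943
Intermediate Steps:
(50*(W - 1*(-117)) - 45122)/(d(121, -99) + 34237) = (50*(188 - 1*(-117)) - 45122)/(121 + 34237) = (50*(188 + 117) - 45122)/34358 = (50*305 - 45122)*(1/34358) = (15250 - 45122)*(1/34358) = -29872*1/34358 = -14936/17179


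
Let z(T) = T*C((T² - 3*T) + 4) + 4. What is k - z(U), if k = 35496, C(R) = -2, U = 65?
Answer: 35622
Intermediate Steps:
z(T) = 4 - 2*T (z(T) = T*(-2) + 4 = -2*T + 4 = 4 - 2*T)
k - z(U) = 35496 - (4 - 2*65) = 35496 - (4 - 130) = 35496 - 1*(-126) = 35496 + 126 = 35622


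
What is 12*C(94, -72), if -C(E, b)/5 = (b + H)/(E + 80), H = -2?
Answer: 740/29 ≈ 25.517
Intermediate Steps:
C(E, b) = -5*(-2 + b)/(80 + E) (C(E, b) = -5*(b - 2)/(E + 80) = -5*(-2 + b)/(80 + E))
12*C(94, -72) = 12*(5*(2 - 1*(-72))/(80 + 94)) = 12*(5*(2 + 72)/174) = 12*(5*(1/174)*74) = 12*(185/87) = 740/29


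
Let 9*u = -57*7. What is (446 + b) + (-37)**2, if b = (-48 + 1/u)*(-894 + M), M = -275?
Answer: 1101114/19 ≈ 57953.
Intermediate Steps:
u = -133/3 (u = (-57*7)/9 = (1/9)*(-399) = -133/3 ≈ -44.333)
b = 1066629/19 (b = (-48 + 1/(-133/3))*(-894 - 275) = (-48 - 3/133)*(-1169) = -6387/133*(-1169) = 1066629/19 ≈ 56138.)
(446 + b) + (-37)**2 = (446 + 1066629/19) + (-37)**2 = 1075103/19 + 1369 = 1101114/19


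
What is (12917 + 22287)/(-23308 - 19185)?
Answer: -35204/42493 ≈ -0.82847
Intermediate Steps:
(12917 + 22287)/(-23308 - 19185) = 35204/(-42493) = 35204*(-1/42493) = -35204/42493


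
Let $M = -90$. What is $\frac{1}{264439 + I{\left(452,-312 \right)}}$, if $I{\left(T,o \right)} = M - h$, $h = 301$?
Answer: $\frac{1}{264048} \approx 3.7872 \cdot 10^{-6}$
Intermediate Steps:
$I{\left(T,o \right)} = -391$ ($I{\left(T,o \right)} = -90 - 301 = -391$)
$\frac{1}{264439 + I{\left(452,-312 \right)}} = \frac{1}{264439 - 391} = \frac{1}{264048}$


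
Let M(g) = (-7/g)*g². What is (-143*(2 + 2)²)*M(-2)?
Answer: -32032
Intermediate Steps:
M(g) = -7*g
(-143*(2 + 2)²)*M(-2) = (-143*(2 + 2)²)*(-7*(-2)) = -143*4²*14 = -143*16*14 = -2288*14 = -32032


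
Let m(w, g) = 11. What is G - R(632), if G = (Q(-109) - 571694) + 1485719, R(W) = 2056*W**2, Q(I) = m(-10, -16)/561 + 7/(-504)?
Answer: -1004049304049/1224 ≈ -8.2030e+8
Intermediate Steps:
Q(I) = 7/1224 (Q(I) = 11/561 + 7/(-504) = 11*(1/561) + 7*(-1/504) = 1/51 - 1/72 = 7/1224)
G = 1118766607/1224 (G = (7/1224 - 571694) + 1485719 = -699753449/1224 + 1485719 = 1118766607/1224 ≈ 9.1403e+5)
G - R(632) = 1118766607/1224 - 2056*632**2 = 1118766607/1224 - 2056*399424 = 1118766607/1224 - 1*821215744 = 1118766607/1224 - 821215744 = -1004049304049/1224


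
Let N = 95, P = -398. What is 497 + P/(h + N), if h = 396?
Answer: 243629/491 ≈ 496.19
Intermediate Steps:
497 + P/(h + N) = 497 - 398/(396 + 95) = 497 - 398/491 = 243629/491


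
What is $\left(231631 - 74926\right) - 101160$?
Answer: $55545$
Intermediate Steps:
$\left(231631 - 74926\right) - 101160 = 156705 - 101160 = 55545$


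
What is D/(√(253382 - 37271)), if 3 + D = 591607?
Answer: 591604*√216111/216111 ≈ 1272.6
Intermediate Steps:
D = 591604 (D = -3 + 591607 = 591604)
D/(√(253382 - 37271)) = 591604/(√(253382 - 37271)) = 591604/(√216111) = 591604*(√216111/216111) = 591604*√216111/216111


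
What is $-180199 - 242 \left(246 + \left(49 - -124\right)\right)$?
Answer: $-281597$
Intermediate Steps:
$-180199 - 242 \left(246 + \left(49 - -124\right)\right) = -180199 - 242 \left(246 + \left(49 + 124\right)\right) = -180199 - 242 \left(246 + 173\right) = -180199 - 242 \cdot 419 = -180199 - 101398 = -281597$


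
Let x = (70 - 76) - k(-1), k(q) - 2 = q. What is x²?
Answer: 49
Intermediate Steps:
k(q) = 2 + q
x = -7 (x = (70 - 76) - (2 - 1) = -6 - 1*1 = -6 - 1 = -7)
x² = (-7)² = 49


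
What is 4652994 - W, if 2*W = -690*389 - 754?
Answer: 4787576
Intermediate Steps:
W = -134582 (W = (-690*389 - 754)/2 = (-268410 - 754)/2 = (½)*(-269164) = -134582)
4652994 - W = 4652994 - 1*(-134582) = 4652994 + 134582 = 4787576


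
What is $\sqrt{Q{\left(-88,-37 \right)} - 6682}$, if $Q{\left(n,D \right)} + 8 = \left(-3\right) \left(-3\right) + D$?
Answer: $i \sqrt{6718} \approx 81.963 i$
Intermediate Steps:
$Q{\left(n,D \right)} = 1 + D$ ($Q{\left(n,D \right)} = -8 + \left(\left(-3\right) \left(-3\right) + D\right) = -8 + \left(9 + D\right) = 1 + D$)
$\sqrt{Q{\left(-88,-37 \right)} - 6682} = \sqrt{\left(1 - 37\right) - 6682} = \sqrt{-36 - 6682} = \sqrt{-6718} = i \sqrt{6718}$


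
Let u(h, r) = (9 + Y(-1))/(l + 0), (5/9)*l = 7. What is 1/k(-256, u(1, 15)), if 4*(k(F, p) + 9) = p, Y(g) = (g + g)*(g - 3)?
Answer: -252/2183 ≈ -0.11544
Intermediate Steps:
l = 63/5 (l = (9/5)*7 = 63/5 ≈ 12.600)
Y(g) = 2*g*(-3 + g) (Y(g) = (2*g)*(-3 + g) = 2*g*(-3 + g))
u(h, r) = 85/63 (u(h, r) = (9 + 2*(-1)*(-3 - 1))/(63/5 + 0) = (9 + 2*(-1)*(-4))/(63/5) = (9 + 8)*(5/63) = 17*(5/63) = 85/63)
k(F, p) = -9 + p/4
1/k(-256, u(1, 15)) = 1/(-9 + (¼)*(85/63)) = 1/(-9 + 85/252) = 1/(-2183/252) = -252/2183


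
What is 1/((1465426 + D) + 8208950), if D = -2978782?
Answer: 1/6695594 ≈ 1.4935e-7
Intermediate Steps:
1/((1465426 + D) + 8208950) = 1/((1465426 - 2978782) + 8208950) = 1/(-1513356 + 8208950) = 1/6695594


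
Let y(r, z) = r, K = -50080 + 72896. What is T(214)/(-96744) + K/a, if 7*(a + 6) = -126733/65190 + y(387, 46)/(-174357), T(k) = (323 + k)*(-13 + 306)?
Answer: -6507474879965518313/1789792640061512 ≈ -3635.9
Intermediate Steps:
K = 22816
T(k) = 94639 + 293*k (T(k) = (323 + k)*293 = 94639 + 293*k)
a = -55500888119/8840481090 (a = -6 + (-126733/65190 + 387/(-174357))/7 = -6 + (-126733*1/65190 + 387*(-1/174357))/7 = -6 + (-126733/65190 - 43/19373)/7 = -6 + (⅐)*(-2458001579/1262925870) = -6 - 2458001579/8840481090 = -55500888119/8840481090 ≈ -6.2780)
T(214)/(-96744) + K/a = (94639 + 293*214)/(-96744) + 22816/(-55500888119/8840481090) = (94639 + 62702)*(-1/96744) + 22816*(-8840481090/55500888119) = 157341*(-1/96744) - 201704416549440/55500888119 = -52447/32248 - 201704416549440/55500888119 = -6507474879965518313/1789792640061512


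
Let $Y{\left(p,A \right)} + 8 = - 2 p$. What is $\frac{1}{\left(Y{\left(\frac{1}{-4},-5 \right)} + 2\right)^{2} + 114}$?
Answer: $\frac{4}{577} \approx 0.0069324$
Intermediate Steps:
$Y{\left(p,A \right)} = -8 - 2 p$
$\frac{1}{\left(Y{\left(\frac{1}{-4},-5 \right)} + 2\right)^{2} + 114} = \frac{1}{\left(\left(-8 - \frac{2}{-4}\right) + 2\right)^{2} + 114} = \frac{1}{\left(\left(-8 - - \frac{1}{2}\right) + 2\right)^{2} + 114} = \frac{1}{\left(\left(-8 + \frac{1}{2}\right) + 2\right)^{2} + 114} = \frac{1}{\left(- \frac{15}{2} + 2\right)^{2} + 114} = \frac{1}{\left(- \frac{11}{2}\right)^{2} + 114} = \frac{1}{\frac{121}{4} + 114} = \frac{1}{\frac{577}{4}} = \frac{4}{577}$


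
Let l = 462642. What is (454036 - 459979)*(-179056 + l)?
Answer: -1685351598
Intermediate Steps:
(454036 - 459979)*(-179056 + l) = (454036 - 459979)*(-179056 + 462642) = -5943*283586 = -1685351598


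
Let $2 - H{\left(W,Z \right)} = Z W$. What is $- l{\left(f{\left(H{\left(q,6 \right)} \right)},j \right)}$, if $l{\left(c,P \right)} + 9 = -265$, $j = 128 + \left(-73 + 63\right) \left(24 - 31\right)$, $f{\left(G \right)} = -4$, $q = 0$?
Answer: $274$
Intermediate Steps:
$H{\left(W,Z \right)} = 2 - W Z$ ($H{\left(W,Z \right)} = 2 - Z W = 2 - W Z$)
$j = 198$ ($j = 128 - -70 = 128 + 70 = 198$)
$l{\left(c,P \right)} = -274$ ($l{\left(c,P \right)} = -9 - 265 = -274$)
$- l{\left(f{\left(H{\left(q,6 \right)} \right)},j \right)} = \left(-1\right) \left(-274\right) = 274$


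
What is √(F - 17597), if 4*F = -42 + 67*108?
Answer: I*√63194/2 ≈ 125.69*I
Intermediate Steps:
F = 3597/2 (F = (-42 + 67*108)/4 = (-42 + 7236)/4 = (¼)*7194 = 3597/2 ≈ 1798.5)
√(F - 17597) = √(3597/2 - 17597) = √(-31597/2) = I*√63194/2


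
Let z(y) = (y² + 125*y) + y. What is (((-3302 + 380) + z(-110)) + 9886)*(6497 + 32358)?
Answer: 202201420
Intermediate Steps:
z(y) = y² + 126*y
(((-3302 + 380) + z(-110)) + 9886)*(6497 + 32358) = (((-3302 + 380) - 110*(126 - 110)) + 9886)*(6497 + 32358) = ((-2922 - 110*16) + 9886)*38855 = ((-2922 - 1760) + 9886)*38855 = (-4682 + 9886)*38855 = 5204*38855 = 202201420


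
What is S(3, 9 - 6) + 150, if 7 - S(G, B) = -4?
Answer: 161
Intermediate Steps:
S(G, B) = 11 (S(G, B) = 7 - 1*(-4) = 7 + 4 = 11)
S(3, 9 - 6) + 150 = 11 + 150 = 161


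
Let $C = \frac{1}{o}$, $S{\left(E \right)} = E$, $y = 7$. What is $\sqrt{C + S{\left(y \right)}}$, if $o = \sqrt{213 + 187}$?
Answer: $\frac{\sqrt{705}}{10} \approx 2.6552$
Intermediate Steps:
$o = 20$ ($o = \sqrt{400} = 20$)
$C = \frac{1}{20} \approx 0.05$
$\sqrt{C + S{\left(y \right)}} = \sqrt{\frac{1}{20} + 7} = \sqrt{\frac{141}{20}} = \frac{\sqrt{705}}{10}$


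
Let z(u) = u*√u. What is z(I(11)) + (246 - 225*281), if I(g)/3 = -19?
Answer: -62979 - 57*I*√57 ≈ -62979.0 - 430.34*I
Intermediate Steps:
I(g) = -57 (I(g) = 3*(-19) = -57)
z(u) = u^(3/2)
z(I(11)) + (246 - 225*281) = (-57)^(3/2) + (246 - 225*281) = -57*I*√57 + (246 - 63225) = -57*I*√57 - 62979 = -62979 - 57*I*√57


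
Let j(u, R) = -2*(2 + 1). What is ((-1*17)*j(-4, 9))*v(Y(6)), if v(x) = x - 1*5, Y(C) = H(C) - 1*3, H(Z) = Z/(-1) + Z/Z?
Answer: -1326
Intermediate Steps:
H(Z) = 1 - Z (H(Z) = Z*(-1) + 1 = -Z + 1 = 1 - Z)
Y(C) = -2 - C (Y(C) = (1 - C) - 1*3 = (1 - C) - 3 = -2 - C)
v(x) = -5 + x (v(x) = x - 5 = -5 + x)
j(u, R) = -6 (j(u, R) = -2*3 = -6)
((-1*17)*j(-4, 9))*v(Y(6)) = (-1*17*(-6))*(-5 + (-2 - 1*6)) = (-17*(-6))*(-5 + (-2 - 6)) = 102*(-5 - 8) = 102*(-13) = -1326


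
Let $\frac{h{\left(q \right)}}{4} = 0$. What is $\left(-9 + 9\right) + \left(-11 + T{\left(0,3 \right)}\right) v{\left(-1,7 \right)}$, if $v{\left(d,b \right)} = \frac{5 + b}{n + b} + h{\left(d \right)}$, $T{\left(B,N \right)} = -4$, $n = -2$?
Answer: $-36$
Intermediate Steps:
$h{\left(q \right)} = 0$ ($h{\left(q \right)} = 4 \cdot 0 = 0$)
$v{\left(d,b \right)} = \frac{5 + b}{-2 + b}$ ($v{\left(d,b \right)} = \frac{5 + b}{-2 + b} + 0 = \frac{5 + b}{-2 + b}$)
$\left(-9 + 9\right) + \left(-11 + T{\left(0,3 \right)}\right) v{\left(-1,7 \right)} = \left(-9 + 9\right) + \left(-11 - 4\right) \frac{5 + 7}{-2 + 7} = 0 - 15 \cdot \frac{1}{5} \cdot 12 = 0 - 36 = -36$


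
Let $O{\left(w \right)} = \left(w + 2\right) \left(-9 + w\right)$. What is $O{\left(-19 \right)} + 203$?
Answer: $679$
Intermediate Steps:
$O{\left(w \right)} = \left(-9 + w\right) \left(2 + w\right)$ ($O{\left(w \right)} = \left(2 + w\right) \left(-9 + w\right) = \left(-9 + w\right) \left(2 + w\right)$)
$O{\left(-19 \right)} + 203 = \left(-18 + \left(-19\right)^{2} - -133\right) + 203 = \left(-18 + 361 + 133\right) + 203 = 476 + 203 = 679$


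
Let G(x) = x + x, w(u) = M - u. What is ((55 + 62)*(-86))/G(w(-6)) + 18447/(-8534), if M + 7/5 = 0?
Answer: -215097051/196282 ≈ -1095.9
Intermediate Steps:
M = -7/5 (M = -7/5 + 0 = -7/5 ≈ -1.4000)
w(u) = -7/5 - u
G(x) = 2*x
((55 + 62)*(-86))/G(w(-6)) + 18447/(-8534) = ((55 + 62)*(-86))/((2*(-7/5 - 1*(-6)))) + 18447/(-8534) = (117*(-86))/((2*(-7/5 + 6))) + 18447*(-1/8534) = -10062/(2*(23/5)) - 18447/8534 = -10062/46/5 - 18447/8534 = -10062*5/46 - 18447/8534 = -25155/23 - 18447/8534 = -215097051/196282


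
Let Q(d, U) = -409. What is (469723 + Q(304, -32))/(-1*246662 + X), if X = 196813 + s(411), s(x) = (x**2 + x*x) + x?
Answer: 234657/144202 ≈ 1.6273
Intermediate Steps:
s(x) = x + 2*x**2 (s(x) = (x**2 + x**2) + x = 2*x**2 + x = x + 2*x**2)
X = 535066 (X = 196813 + 411*(1 + 2*411) = 196813 + 411*(1 + 822) = 196813 + 411*823 = 196813 + 338253 = 535066)
(469723 + Q(304, -32))/(-1*246662 + X) = (469723 - 409)/(-1*246662 + 535066) = 469314/(-246662 + 535066) = 469314/288404 = 469314*(1/288404) = 234657/144202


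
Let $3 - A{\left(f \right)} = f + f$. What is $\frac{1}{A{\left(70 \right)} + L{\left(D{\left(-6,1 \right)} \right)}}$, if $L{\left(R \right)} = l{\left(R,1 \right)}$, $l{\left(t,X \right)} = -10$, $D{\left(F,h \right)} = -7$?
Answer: $- \frac{1}{147} \approx -0.0068027$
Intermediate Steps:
$L{\left(R \right)} = -10$
$A{\left(f \right)} = 3 - 2 f$ ($A{\left(f \right)} = 3 - \left(f + f\right) = 3 - 2 f$)
$\frac{1}{A{\left(70 \right)} + L{\left(D{\left(-6,1 \right)} \right)}} = \frac{1}{\left(3 - 140\right) - 10} = \frac{1}{-137 - 10} = \frac{1}{-147} = - \frac{1}{147}$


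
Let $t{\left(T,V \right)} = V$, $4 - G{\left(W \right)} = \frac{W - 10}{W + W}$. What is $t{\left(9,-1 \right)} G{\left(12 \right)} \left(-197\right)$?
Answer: $\frac{9259}{12} \approx 771.58$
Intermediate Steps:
$G{\left(W \right)} = 4 - \frac{-10 + W}{2 W}$ ($G{\left(W \right)} = 4 - \frac{W - 10}{W + W} = 4 - \frac{-10 + W}{2 W}$)
$t{\left(9,-1 \right)} G{\left(12 \right)} \left(-197\right) = - (\frac{7}{2} + \frac{5}{12}) \left(-197\right) = \left(-1\right) \frac{47}{12} \left(-197\right) = \left(- \frac{47}{12}\right) \left(-197\right) = \frac{9259}{12}$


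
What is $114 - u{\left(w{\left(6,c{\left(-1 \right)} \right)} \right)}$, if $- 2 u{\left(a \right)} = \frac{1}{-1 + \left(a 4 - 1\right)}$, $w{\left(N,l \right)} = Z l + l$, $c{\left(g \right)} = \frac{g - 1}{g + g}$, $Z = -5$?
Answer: $\frac{4103}{36} \approx 113.97$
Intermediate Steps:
$c{\left(g \right)} = \frac{-1 + g}{2 g}$
$w{\left(N,l \right)} = - 4 l$ ($w{\left(N,l \right)} = - 5 l + l = - 4 l$)
$u{\left(a \right)} = - \frac{1}{2 \left(-2 + 4 a\right)}$ ($u{\left(a \right)} = - \frac{1}{2 \left(-1 + \left(a 4 - 1\right)\right)} = - \frac{1}{2 \left(-1 + \left(4 a - 1\right)\right)} = - \frac{1}{2 \left(-1 + \left(-1 + 4 a\right)\right)} = - \frac{1}{2 \left(-2 + 4 a\right)}$)
$114 - u{\left(w{\left(6,c{\left(-1 \right)} \right)} \right)} = 114 - - \frac{1}{-4 + 8 \left(- 4 \frac{-1 - 1}{2 \left(-1\right)}\right)} = 114 - - \frac{1}{-4 + 8 \left(- 4 \cdot \frac{1}{2} \left(-1\right) \left(-2\right)\right)} = 114 - - \frac{1}{-4 + 8 \left(\left(-4\right) 1\right)} = 114 - - \frac{1}{-4 + 8 \left(-4\right)} = 114 - - \frac{1}{-4 - 32} = 114 - - \frac{1}{-36} = 114 - \left(-1\right) \left(- \frac{1}{36}\right) = 114 - \frac{1}{36} = \frac{4103}{36}$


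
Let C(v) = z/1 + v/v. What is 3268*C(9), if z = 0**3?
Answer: 3268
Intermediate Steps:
z = 0
C(v) = 1 (C(v) = 0/1 + v/v = 0*1 + 1 = 0 + 1 = 1)
3268*C(9) = 3268*1 = 3268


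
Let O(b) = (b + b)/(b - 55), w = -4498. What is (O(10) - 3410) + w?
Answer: -71176/9 ≈ -7908.4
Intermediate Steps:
O(b) = 2*b/(-55 + b) (O(b) = (2*b)/(-55 + b) = 2*b/(-55 + b))
(O(10) - 3410) + w = (2*10/(-55 + 10) - 3410) - 4498 = (2*10/(-45) - 3410) - 4498 = (2*10*(-1/45) - 3410) - 4498 = (-4/9 - 3410) - 4498 = -30694/9 - 4498 = -71176/9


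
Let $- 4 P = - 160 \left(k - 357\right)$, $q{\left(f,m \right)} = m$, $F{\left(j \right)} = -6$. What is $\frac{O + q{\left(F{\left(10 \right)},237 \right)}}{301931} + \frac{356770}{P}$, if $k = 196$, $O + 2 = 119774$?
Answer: $- \frac{1527815213}{27777652} \approx -55.002$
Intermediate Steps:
$O = 119772$ ($O = -2 + 119774 = 119772$)
$P = -6440$ ($P = - \frac{\left(-160\right) \left(196 - 357\right)}{4} = - \frac{\left(-160\right) \left(-161\right)}{4} = \left(- \frac{1}{4}\right) 25760 = -6440$)
$\frac{O + q{\left(F{\left(10 \right)},237 \right)}}{301931} + \frac{356770}{P} = \frac{119772 + 237}{301931} + \frac{356770}{-6440} = 120009 \cdot \frac{1}{301931} + 356770 \left(- \frac{1}{6440}\right) = \frac{120009}{301931} - \frac{35677}{644} = - \frac{1527815213}{27777652}$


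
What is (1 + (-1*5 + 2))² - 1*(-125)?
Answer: 129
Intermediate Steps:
(1 + (-1*5 + 2))² - 1*(-125) = (1 + (-5 + 2))² + 125 = (1 - 3)² + 125 = (-2)² + 125 = 4 + 125 = 129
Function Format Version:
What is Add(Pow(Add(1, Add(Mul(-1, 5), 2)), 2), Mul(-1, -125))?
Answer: 129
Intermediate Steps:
Add(Pow(Add(1, Add(Mul(-1, 5), 2)), 2), Mul(-1, -125)) = Add(Pow(Add(1, Add(-5, 2)), 2), 125) = Add(Pow(Add(1, -3), 2), 125) = Add(Pow(-2, 2), 125) = Add(4, 125) = 129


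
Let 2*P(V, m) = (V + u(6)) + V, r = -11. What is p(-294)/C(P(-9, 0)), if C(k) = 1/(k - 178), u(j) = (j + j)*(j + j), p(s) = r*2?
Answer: 2530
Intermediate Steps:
p(s) = -22 (p(s) = -11*2 = -22)
u(j) = 4*j² (u(j) = (2*j)*(2*j) = 4*j²)
P(V, m) = 72 + V (P(V, m) = ((V + 4*6²) + V)/2 = ((V + 4*36) + V)/2 = ((V + 144) + V)/2 = ((144 + V) + V)/2 = (144 + 2*V)/2 = 72 + V)
C(k) = 1/(-178 + k)
p(-294)/C(P(-9, 0)) = -22/(1/(-178 + (72 - 9))) = -22/(1/(-178 + 63)) = -22/(1/(-115)) = -22/(-1/115) = -22*(-115) = 2530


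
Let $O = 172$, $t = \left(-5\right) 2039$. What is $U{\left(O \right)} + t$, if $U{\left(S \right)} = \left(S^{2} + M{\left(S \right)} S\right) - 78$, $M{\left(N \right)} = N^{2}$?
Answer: $5107759$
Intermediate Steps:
$t = -10195$
$U{\left(S \right)} = -78 + S^{2} + S^{3}$ ($U{\left(S \right)} = \left(S^{2} + S^{2} S\right) - 78 = \left(S^{2} + S^{3}\right) - 78 = -78 + S^{2} + S^{3}$)
$U{\left(O \right)} + t = \left(-78 + 172^{2} + 172^{3}\right) - 10195 = \left(-78 + 29584 + 5088448\right) - 10195 = 5117954 - 10195 = 5107759$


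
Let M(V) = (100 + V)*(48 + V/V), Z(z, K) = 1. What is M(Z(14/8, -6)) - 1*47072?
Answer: -42123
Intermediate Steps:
M(V) = 4900 + 49*V (M(V) = (100 + V)*(48 + 1) = (100 + V)*49 = 4900 + 49*V)
M(Z(14/8, -6)) - 1*47072 = (4900 + 49*1) - 1*47072 = (4900 + 49) - 47072 = 4949 - 47072 = -42123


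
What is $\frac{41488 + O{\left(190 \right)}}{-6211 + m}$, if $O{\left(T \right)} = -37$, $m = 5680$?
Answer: $- \frac{13817}{177} \approx -78.062$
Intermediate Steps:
$\frac{41488 + O{\left(190 \right)}}{-6211 + m} = \frac{41488 - 37}{-6211 + 5680} = \frac{41451}{-531} = 41451 \left(- \frac{1}{531}\right) = - \frac{13817}{177}$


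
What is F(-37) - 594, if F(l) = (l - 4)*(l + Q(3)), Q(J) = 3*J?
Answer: 554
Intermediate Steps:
F(l) = (-4 + l)*(9 + l) (F(l) = (l - 4)*(l + 3*3) = (-4 + l)*(l + 9) = (-4 + l)*(9 + l))
F(-37) - 594 = (-36 + (-37)**2 + 5*(-37)) - 594 = (-36 + 1369 - 185) - 594 = 1148 - 594 = 554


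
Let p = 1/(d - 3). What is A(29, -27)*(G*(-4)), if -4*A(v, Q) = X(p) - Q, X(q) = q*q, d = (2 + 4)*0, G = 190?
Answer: 46360/9 ≈ 5151.1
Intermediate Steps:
d = 0 (d = 6*0 = 0)
p = -⅓ (p = 1/(0 - 3) = 1/(-3) = -⅓ ≈ -0.33333)
X(q) = q²
A(v, Q) = -1/36 + Q/4 (A(v, Q) = -((-⅓)² - Q)/4 = -(⅑ - Q)/4 = -1/36 + Q/4)
A(29, -27)*(G*(-4)) = (-1/36 + (¼)*(-27))*(190*(-4)) = (-1/36 - 27/4)*(-760) = -61/9*(-760) = 46360/9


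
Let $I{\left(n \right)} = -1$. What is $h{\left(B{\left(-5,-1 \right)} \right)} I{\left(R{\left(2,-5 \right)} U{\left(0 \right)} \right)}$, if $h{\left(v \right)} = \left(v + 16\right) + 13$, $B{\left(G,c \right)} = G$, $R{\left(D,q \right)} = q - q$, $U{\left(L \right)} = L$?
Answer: $-24$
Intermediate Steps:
$R{\left(D,q \right)} = 0$
$h{\left(v \right)} = 29 + v$ ($h{\left(v \right)} = \left(16 + v\right) + 13 = 29 + v$)
$h{\left(B{\left(-5,-1 \right)} \right)} I{\left(R{\left(2,-5 \right)} U{\left(0 \right)} \right)} = \left(29 - 5\right) \left(-1\right) = 24 \left(-1\right) = -24$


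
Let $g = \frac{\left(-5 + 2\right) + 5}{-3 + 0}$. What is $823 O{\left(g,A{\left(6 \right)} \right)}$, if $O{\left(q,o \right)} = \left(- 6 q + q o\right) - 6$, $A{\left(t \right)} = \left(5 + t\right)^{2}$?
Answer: $- \frac{204104}{3} \approx -68035.0$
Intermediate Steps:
$g = - \frac{2}{3}$ ($g = \frac{-3 + 5}{-3} = 2 \left(- \frac{1}{3}\right) = - \frac{2}{3} \approx -0.66667$)
$O{\left(q,o \right)} = -6 - 6 q + o q$ ($O{\left(q,o \right)} = \left(- 6 q + o q\right) - 6 = -6 - 6 q + o q$)
$823 O{\left(g,A{\left(6 \right)} \right)} = 823 \left(-6 - -4 + \left(5 + 6\right)^{2} \left(- \frac{2}{3}\right)\right) = 823 \left(-6 + 4 + 11^{2} \left(- \frac{2}{3}\right)\right) = 823 \left(-6 + 4 + 121 \left(- \frac{2}{3}\right)\right) = 823 \left(-6 + 4 - \frac{242}{3}\right) = 823 \left(- \frac{248}{3}\right) = - \frac{204104}{3}$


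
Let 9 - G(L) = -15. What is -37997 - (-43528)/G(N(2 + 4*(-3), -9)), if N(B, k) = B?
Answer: -108550/3 ≈ -36183.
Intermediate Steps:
G(L) = 24 (G(L) = 9 - 1*(-15) = 9 + 15 = 24)
-37997 - (-43528)/G(N(2 + 4*(-3), -9)) = -37997 - (-43528)/24 = -37997 - 1*(-5441/3) = -37997 + 5441/3 = -108550/3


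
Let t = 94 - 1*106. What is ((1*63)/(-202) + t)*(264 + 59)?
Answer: -803301/202 ≈ -3976.7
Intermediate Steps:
t = -12 (t = 94 - 106 = -12)
((1*63)/(-202) + t)*(264 + 59) = ((1*63)/(-202) - 12)*(264 + 59) = (63*(-1/202) - 12)*323 = (-63/202 - 12)*323 = -2487/202*323 = -803301/202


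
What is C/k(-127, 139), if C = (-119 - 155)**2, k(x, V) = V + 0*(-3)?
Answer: 75076/139 ≈ 540.12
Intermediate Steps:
k(x, V) = V (k(x, V) = V + 0 = V)
C = 75076 (C = (-274)**2 = 75076)
C/k(-127, 139) = 75076/139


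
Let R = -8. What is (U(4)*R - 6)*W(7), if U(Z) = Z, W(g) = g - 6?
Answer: -38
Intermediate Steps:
W(g) = -6 + g
(U(4)*R - 6)*W(7) = (4*(-8) - 6)*(-6 + 7) = (-32 - 6)*1 = -38*1 = -38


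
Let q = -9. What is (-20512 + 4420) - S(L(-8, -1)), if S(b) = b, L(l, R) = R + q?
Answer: -16082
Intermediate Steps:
L(l, R) = -9 + R (L(l, R) = R - 9 = -9 + R)
(-20512 + 4420) - S(L(-8, -1)) = (-20512 + 4420) - (-9 - 1) = -16092 - 1*(-10) = -16092 + 10 = -16082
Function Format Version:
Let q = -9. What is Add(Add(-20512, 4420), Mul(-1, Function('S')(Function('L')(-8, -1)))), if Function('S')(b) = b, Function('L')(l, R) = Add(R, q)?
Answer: -16082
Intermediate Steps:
Function('L')(l, R) = Add(-9, R) (Function('L')(l, R) = Add(R, -9) = Add(-9, R))
Add(Add(-20512, 4420), Mul(-1, Function('S')(Function('L')(-8, -1)))) = Add(Add(-20512, 4420), Mul(-1, Add(-9, -1))) = Add(-16092, Mul(-1, -10)) = Add(-16092, 10) = -16082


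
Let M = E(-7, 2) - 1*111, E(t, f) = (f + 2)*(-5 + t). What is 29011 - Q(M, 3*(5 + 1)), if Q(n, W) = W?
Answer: 28993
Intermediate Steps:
E(t, f) = (-5 + t)*(2 + f) (E(t, f) = (2 + f)*(-5 + t) = (-5 + t)*(2 + f))
M = -159 (M = (-10 - 5*2 + 2*(-7) + 2*(-7)) - 1*111 = (-10 - 10 - 14 - 14) - 111 = -48 - 111 = -159)
29011 - Q(M, 3*(5 + 1)) = 29011 - 3*(5 + 1) = 29011 - 3*6 = 29011 - 1*18 = 29011 - 18 = 28993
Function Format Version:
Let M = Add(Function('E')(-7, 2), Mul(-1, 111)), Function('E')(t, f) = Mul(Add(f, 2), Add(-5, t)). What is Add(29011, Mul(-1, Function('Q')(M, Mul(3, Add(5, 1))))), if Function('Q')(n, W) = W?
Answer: 28993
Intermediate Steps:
Function('E')(t, f) = Mul(Add(-5, t), Add(2, f)) (Function('E')(t, f) = Mul(Add(2, f), Add(-5, t)) = Mul(Add(-5, t), Add(2, f)))
M = -159 (M = Add(Add(-10, Mul(-5, 2), Mul(2, -7), Mul(2, -7)), Mul(-1, 111)) = Add(Add(-10, -10, -14, -14), -111) = Add(-48, -111) = -159)
Add(29011, Mul(-1, Function('Q')(M, Mul(3, Add(5, 1))))) = Add(29011, Mul(-1, Mul(3, Add(5, 1)))) = Add(29011, Mul(-1, Mul(3, 6))) = Add(29011, Mul(-1, 18)) = Add(29011, -18) = 28993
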